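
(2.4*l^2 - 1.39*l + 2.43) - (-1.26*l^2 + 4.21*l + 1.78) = 3.66*l^2 - 5.6*l + 0.65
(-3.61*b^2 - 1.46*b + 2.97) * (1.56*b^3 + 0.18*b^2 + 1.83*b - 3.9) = -5.6316*b^5 - 2.9274*b^4 - 2.2359*b^3 + 11.9418*b^2 + 11.1291*b - 11.583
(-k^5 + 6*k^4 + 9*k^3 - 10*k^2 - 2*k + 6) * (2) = -2*k^5 + 12*k^4 + 18*k^3 - 20*k^2 - 4*k + 12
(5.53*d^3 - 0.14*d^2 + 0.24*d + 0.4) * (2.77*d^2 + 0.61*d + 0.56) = 15.3181*d^5 + 2.9855*d^4 + 3.6762*d^3 + 1.176*d^2 + 0.3784*d + 0.224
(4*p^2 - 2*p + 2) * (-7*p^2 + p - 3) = -28*p^4 + 18*p^3 - 28*p^2 + 8*p - 6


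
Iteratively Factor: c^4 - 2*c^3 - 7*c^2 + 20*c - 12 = (c + 3)*(c^3 - 5*c^2 + 8*c - 4) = (c - 2)*(c + 3)*(c^2 - 3*c + 2) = (c - 2)*(c - 1)*(c + 3)*(c - 2)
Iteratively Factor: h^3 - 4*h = (h - 2)*(h^2 + 2*h) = h*(h - 2)*(h + 2)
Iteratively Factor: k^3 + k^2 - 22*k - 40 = (k + 2)*(k^2 - k - 20) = (k + 2)*(k + 4)*(k - 5)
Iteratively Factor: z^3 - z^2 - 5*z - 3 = (z + 1)*(z^2 - 2*z - 3) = (z - 3)*(z + 1)*(z + 1)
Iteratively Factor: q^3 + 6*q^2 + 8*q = (q + 2)*(q^2 + 4*q) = (q + 2)*(q + 4)*(q)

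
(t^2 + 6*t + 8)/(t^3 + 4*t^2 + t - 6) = (t + 4)/(t^2 + 2*t - 3)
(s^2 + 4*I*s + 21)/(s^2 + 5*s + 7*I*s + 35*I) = (s - 3*I)/(s + 5)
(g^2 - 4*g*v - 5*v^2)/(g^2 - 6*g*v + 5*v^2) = (-g - v)/(-g + v)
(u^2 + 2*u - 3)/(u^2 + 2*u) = (u^2 + 2*u - 3)/(u*(u + 2))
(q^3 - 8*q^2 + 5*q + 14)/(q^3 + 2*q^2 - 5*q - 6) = (q - 7)/(q + 3)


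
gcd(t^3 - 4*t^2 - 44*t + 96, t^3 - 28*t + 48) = t^2 + 4*t - 12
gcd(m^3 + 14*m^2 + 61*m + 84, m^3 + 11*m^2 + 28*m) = m^2 + 11*m + 28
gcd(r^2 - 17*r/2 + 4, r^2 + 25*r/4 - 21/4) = 1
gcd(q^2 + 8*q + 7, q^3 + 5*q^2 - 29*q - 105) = q + 7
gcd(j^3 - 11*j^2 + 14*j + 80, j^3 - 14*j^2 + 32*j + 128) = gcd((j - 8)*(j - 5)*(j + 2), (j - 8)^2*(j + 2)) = j^2 - 6*j - 16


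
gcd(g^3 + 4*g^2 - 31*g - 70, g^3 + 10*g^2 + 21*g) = g + 7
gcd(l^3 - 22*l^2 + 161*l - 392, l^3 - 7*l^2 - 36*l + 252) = l - 7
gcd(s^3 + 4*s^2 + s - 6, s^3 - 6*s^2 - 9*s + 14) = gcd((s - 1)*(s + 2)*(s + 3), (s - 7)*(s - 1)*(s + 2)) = s^2 + s - 2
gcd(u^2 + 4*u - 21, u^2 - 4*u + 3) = u - 3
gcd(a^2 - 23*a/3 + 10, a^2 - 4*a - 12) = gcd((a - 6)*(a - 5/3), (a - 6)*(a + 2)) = a - 6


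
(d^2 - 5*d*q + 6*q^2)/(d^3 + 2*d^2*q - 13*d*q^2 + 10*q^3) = (-d + 3*q)/(-d^2 - 4*d*q + 5*q^2)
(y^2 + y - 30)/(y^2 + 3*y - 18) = (y - 5)/(y - 3)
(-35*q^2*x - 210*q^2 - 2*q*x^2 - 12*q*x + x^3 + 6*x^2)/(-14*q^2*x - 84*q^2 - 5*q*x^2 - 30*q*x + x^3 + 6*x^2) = (5*q + x)/(2*q + x)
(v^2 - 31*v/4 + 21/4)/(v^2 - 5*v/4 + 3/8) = 2*(v - 7)/(2*v - 1)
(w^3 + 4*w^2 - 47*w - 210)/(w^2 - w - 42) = w + 5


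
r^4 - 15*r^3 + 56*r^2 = r^2*(r - 8)*(r - 7)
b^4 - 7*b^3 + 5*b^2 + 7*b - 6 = (b - 6)*(b - 1)^2*(b + 1)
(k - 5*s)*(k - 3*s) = k^2 - 8*k*s + 15*s^2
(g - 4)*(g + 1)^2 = g^3 - 2*g^2 - 7*g - 4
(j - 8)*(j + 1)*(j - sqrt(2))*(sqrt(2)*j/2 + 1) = sqrt(2)*j^4/2 - 7*sqrt(2)*j^3/2 - 5*sqrt(2)*j^2 + 7*sqrt(2)*j + 8*sqrt(2)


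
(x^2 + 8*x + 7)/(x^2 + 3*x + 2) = (x + 7)/(x + 2)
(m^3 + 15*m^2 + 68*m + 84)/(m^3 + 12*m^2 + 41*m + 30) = (m^2 + 9*m + 14)/(m^2 + 6*m + 5)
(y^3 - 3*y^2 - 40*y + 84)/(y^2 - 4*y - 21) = (y^2 + 4*y - 12)/(y + 3)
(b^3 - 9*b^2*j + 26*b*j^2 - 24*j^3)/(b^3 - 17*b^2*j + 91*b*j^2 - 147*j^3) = (b^2 - 6*b*j + 8*j^2)/(b^2 - 14*b*j + 49*j^2)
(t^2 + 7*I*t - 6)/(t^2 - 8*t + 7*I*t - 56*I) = (t^2 + 7*I*t - 6)/(t^2 + t*(-8 + 7*I) - 56*I)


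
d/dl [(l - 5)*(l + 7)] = 2*l + 2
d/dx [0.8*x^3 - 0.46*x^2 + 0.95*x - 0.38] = 2.4*x^2 - 0.92*x + 0.95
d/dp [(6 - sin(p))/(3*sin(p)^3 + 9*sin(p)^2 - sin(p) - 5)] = (6*sin(p)^3 - 45*sin(p)^2 - 108*sin(p) + 11)*cos(p)/(3*sin(p)^3 + 9*sin(p)^2 - sin(p) - 5)^2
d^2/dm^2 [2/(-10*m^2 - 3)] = 120*(1 - 10*m^2)/(10*m^2 + 3)^3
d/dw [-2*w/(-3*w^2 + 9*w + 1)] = 2*(-3*w^2 - 1)/(9*w^4 - 54*w^3 + 75*w^2 + 18*w + 1)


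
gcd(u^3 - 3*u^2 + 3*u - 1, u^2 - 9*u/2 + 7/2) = u - 1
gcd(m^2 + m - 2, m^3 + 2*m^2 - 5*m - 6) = 1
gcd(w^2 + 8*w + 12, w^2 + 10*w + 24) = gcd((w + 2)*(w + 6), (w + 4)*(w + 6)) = w + 6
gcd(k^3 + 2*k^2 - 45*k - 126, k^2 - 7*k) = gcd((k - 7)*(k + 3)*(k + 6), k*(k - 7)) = k - 7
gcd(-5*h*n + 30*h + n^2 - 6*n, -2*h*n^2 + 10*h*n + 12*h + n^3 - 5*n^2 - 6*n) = n - 6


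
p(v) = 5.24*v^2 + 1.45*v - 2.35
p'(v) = 10.48*v + 1.45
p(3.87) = 81.74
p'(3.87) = 42.01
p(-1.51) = 7.41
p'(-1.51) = -14.37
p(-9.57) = 463.68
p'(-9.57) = -98.84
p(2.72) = 40.36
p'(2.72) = 29.96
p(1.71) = 15.45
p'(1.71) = 19.37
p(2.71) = 40.06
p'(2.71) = 29.85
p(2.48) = 33.47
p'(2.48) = 27.44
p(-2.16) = 18.97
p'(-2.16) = -21.19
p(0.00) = -2.35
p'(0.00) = 1.45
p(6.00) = 194.99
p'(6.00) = 64.33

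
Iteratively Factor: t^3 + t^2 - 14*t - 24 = (t + 2)*(t^2 - t - 12) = (t + 2)*(t + 3)*(t - 4)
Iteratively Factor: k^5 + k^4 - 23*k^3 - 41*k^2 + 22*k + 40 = (k - 5)*(k^4 + 6*k^3 + 7*k^2 - 6*k - 8) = (k - 5)*(k + 4)*(k^3 + 2*k^2 - k - 2) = (k - 5)*(k + 2)*(k + 4)*(k^2 - 1) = (k - 5)*(k + 1)*(k + 2)*(k + 4)*(k - 1)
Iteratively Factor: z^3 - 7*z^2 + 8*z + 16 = (z - 4)*(z^2 - 3*z - 4) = (z - 4)^2*(z + 1)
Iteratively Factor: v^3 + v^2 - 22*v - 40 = (v + 4)*(v^2 - 3*v - 10) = (v - 5)*(v + 4)*(v + 2)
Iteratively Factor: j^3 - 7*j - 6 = (j + 2)*(j^2 - 2*j - 3) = (j - 3)*(j + 2)*(j + 1)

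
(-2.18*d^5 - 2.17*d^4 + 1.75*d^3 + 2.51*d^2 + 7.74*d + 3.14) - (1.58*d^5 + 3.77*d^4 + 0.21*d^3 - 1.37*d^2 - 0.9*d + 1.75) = -3.76*d^5 - 5.94*d^4 + 1.54*d^3 + 3.88*d^2 + 8.64*d + 1.39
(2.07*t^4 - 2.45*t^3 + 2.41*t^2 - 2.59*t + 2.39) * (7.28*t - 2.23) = 15.0696*t^5 - 22.4521*t^4 + 23.0083*t^3 - 24.2295*t^2 + 23.1749*t - 5.3297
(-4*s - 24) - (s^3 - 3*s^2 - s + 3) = -s^3 + 3*s^2 - 3*s - 27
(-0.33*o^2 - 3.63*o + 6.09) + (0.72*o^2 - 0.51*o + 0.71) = 0.39*o^2 - 4.14*o + 6.8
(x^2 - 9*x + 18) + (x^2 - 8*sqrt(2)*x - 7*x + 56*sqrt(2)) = 2*x^2 - 16*x - 8*sqrt(2)*x + 18 + 56*sqrt(2)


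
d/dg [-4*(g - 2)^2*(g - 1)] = 4*(4 - 3*g)*(g - 2)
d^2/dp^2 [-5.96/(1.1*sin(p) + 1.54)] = (7.2116*sin(p)^2 - 10.09624*sin(p) - 14.4232)/(1.1*sin(p) + 1.54)^3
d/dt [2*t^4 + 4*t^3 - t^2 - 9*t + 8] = 8*t^3 + 12*t^2 - 2*t - 9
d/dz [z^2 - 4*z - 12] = 2*z - 4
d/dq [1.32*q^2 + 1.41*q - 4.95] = 2.64*q + 1.41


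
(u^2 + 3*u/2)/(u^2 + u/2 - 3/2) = u/(u - 1)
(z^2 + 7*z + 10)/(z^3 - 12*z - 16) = (z + 5)/(z^2 - 2*z - 8)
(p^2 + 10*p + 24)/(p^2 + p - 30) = (p + 4)/(p - 5)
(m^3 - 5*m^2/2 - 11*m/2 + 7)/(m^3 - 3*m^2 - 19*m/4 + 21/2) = 2*(m - 1)/(2*m - 3)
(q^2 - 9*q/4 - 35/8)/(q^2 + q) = (8*q^2 - 18*q - 35)/(8*q*(q + 1))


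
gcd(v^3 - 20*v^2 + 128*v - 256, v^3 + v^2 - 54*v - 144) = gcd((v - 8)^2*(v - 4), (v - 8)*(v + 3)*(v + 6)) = v - 8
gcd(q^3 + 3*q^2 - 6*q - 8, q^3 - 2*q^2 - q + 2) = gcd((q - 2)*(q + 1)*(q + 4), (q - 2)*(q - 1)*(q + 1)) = q^2 - q - 2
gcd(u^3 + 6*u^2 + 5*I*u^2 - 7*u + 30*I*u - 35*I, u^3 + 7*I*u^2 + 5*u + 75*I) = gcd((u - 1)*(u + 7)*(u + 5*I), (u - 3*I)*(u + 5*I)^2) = u + 5*I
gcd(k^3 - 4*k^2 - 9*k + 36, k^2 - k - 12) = k^2 - k - 12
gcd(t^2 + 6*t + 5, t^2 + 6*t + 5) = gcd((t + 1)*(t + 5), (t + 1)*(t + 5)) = t^2 + 6*t + 5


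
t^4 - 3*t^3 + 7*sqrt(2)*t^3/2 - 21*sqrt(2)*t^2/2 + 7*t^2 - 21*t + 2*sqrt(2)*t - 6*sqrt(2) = (t - 3)*(t + sqrt(2)/2)*(t + sqrt(2))*(t + 2*sqrt(2))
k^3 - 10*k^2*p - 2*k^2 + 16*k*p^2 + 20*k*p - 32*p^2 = (k - 2)*(k - 8*p)*(k - 2*p)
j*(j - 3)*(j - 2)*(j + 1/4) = j^4 - 19*j^3/4 + 19*j^2/4 + 3*j/2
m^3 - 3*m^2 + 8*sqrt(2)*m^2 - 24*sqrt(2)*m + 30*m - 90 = (m - 3)*(m + 3*sqrt(2))*(m + 5*sqrt(2))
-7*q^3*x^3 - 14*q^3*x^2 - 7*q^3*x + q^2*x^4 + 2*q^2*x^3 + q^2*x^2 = x*(-7*q + x)*(q*x + q)^2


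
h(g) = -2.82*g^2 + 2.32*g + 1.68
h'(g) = 2.32 - 5.64*g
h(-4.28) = -59.91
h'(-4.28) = 26.46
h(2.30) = -7.90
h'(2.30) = -10.65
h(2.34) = -8.33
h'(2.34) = -10.88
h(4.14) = -37.05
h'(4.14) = -21.03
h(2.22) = -7.07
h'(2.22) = -10.20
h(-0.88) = -2.55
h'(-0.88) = 7.28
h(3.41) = -23.20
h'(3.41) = -16.91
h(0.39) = 2.16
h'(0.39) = 0.12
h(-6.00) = -113.76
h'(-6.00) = 36.16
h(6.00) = -85.92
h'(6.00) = -31.52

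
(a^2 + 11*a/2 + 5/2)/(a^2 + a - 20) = (a + 1/2)/(a - 4)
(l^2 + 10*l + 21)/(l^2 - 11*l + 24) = (l^2 + 10*l + 21)/(l^2 - 11*l + 24)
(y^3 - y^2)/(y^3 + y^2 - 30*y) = y*(y - 1)/(y^2 + y - 30)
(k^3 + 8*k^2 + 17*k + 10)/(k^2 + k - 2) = (k^2 + 6*k + 5)/(k - 1)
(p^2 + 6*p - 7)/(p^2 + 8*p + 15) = (p^2 + 6*p - 7)/(p^2 + 8*p + 15)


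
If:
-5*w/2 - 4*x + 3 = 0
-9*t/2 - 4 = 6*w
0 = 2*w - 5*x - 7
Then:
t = -1360/369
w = 86/41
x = -23/41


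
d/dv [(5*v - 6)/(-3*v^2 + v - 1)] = (-15*v^2 + 5*v + (5*v - 6)*(6*v - 1) - 5)/(3*v^2 - v + 1)^2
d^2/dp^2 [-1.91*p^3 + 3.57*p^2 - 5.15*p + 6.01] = 7.14 - 11.46*p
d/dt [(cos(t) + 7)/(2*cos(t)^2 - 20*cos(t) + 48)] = (cos(t)^2 + 14*cos(t) - 94)*sin(t)/(2*(cos(t)^2 - 10*cos(t) + 24)^2)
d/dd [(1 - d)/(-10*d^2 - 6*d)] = (-5*d^2 + 10*d + 3)/(2*d^2*(25*d^2 + 30*d + 9))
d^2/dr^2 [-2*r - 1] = 0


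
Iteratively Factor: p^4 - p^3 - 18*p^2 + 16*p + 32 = (p - 4)*(p^3 + 3*p^2 - 6*p - 8) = (p - 4)*(p - 2)*(p^2 + 5*p + 4) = (p - 4)*(p - 2)*(p + 1)*(p + 4)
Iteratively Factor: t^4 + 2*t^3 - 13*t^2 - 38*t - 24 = (t + 2)*(t^3 - 13*t - 12) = (t + 1)*(t + 2)*(t^2 - t - 12) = (t + 1)*(t + 2)*(t + 3)*(t - 4)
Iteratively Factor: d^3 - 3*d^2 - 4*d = (d + 1)*(d^2 - 4*d) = d*(d + 1)*(d - 4)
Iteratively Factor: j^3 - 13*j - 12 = (j + 3)*(j^2 - 3*j - 4) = (j + 1)*(j + 3)*(j - 4)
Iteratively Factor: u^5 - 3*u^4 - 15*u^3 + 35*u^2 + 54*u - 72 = (u + 3)*(u^4 - 6*u^3 + 3*u^2 + 26*u - 24) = (u - 1)*(u + 3)*(u^3 - 5*u^2 - 2*u + 24) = (u - 3)*(u - 1)*(u + 3)*(u^2 - 2*u - 8) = (u - 4)*(u - 3)*(u - 1)*(u + 3)*(u + 2)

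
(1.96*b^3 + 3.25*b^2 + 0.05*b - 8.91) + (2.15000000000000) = 1.96*b^3 + 3.25*b^2 + 0.05*b - 6.76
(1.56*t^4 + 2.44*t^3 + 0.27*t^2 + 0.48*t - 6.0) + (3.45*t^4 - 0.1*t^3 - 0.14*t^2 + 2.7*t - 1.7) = 5.01*t^4 + 2.34*t^3 + 0.13*t^2 + 3.18*t - 7.7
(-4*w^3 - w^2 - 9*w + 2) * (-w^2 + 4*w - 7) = 4*w^5 - 15*w^4 + 33*w^3 - 31*w^2 + 71*w - 14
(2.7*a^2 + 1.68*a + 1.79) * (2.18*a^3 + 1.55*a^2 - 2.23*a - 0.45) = 5.886*a^5 + 7.8474*a^4 + 0.485200000000001*a^3 - 2.1869*a^2 - 4.7477*a - 0.8055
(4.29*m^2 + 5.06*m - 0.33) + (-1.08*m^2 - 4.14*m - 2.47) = 3.21*m^2 + 0.92*m - 2.8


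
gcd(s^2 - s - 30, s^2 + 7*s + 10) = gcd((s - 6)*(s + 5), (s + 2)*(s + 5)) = s + 5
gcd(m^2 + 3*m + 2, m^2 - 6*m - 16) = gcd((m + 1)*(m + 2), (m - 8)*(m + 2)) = m + 2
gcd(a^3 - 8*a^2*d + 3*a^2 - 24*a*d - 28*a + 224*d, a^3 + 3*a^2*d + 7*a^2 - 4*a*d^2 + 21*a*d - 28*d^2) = a + 7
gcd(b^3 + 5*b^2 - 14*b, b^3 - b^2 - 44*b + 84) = b^2 + 5*b - 14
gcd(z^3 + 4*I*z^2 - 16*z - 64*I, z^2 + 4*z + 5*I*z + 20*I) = z + 4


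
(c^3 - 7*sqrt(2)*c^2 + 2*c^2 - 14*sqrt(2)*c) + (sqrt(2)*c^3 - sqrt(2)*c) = c^3 + sqrt(2)*c^3 - 7*sqrt(2)*c^2 + 2*c^2 - 15*sqrt(2)*c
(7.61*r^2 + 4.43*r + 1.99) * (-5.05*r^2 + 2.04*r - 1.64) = -38.4305*r^4 - 6.8471*r^3 - 13.4927*r^2 - 3.2056*r - 3.2636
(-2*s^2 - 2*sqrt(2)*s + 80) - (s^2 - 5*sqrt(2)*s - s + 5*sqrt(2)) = -3*s^2 + s + 3*sqrt(2)*s - 5*sqrt(2) + 80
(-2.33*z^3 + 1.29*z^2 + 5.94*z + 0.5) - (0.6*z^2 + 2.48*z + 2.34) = -2.33*z^3 + 0.69*z^2 + 3.46*z - 1.84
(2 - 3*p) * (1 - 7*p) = 21*p^2 - 17*p + 2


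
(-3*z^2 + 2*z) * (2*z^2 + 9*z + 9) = -6*z^4 - 23*z^3 - 9*z^2 + 18*z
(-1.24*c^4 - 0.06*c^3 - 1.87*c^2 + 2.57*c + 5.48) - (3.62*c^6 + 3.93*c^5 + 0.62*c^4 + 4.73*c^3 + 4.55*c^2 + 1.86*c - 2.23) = -3.62*c^6 - 3.93*c^5 - 1.86*c^4 - 4.79*c^3 - 6.42*c^2 + 0.71*c + 7.71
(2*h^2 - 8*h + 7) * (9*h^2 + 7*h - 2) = 18*h^4 - 58*h^3 + 3*h^2 + 65*h - 14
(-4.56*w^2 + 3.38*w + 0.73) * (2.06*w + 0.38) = -9.3936*w^3 + 5.23*w^2 + 2.7882*w + 0.2774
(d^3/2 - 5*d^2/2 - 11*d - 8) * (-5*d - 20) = -5*d^4/2 + 5*d^3/2 + 105*d^2 + 260*d + 160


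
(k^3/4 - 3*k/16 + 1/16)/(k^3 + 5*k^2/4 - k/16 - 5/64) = 4*(4*k^3 - 3*k + 1)/(64*k^3 + 80*k^2 - 4*k - 5)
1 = 1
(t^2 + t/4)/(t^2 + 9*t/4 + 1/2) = t/(t + 2)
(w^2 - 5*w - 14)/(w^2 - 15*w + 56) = (w + 2)/(w - 8)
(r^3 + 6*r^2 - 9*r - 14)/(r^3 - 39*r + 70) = (r + 1)/(r - 5)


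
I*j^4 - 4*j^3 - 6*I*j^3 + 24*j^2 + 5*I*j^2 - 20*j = j*(j - 5)*(j + 4*I)*(I*j - I)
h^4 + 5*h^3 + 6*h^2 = h^2*(h + 2)*(h + 3)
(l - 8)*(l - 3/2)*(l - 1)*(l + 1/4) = l^4 - 41*l^3/4 + 151*l^2/8 - 53*l/8 - 3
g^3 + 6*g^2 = g^2*(g + 6)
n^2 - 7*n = n*(n - 7)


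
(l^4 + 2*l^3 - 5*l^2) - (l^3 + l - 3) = l^4 + l^3 - 5*l^2 - l + 3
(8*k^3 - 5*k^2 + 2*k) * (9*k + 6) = 72*k^4 + 3*k^3 - 12*k^2 + 12*k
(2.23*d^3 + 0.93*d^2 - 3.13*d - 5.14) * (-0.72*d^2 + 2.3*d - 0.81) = -1.6056*d^5 + 4.4594*d^4 + 2.5863*d^3 - 4.2515*d^2 - 9.2867*d + 4.1634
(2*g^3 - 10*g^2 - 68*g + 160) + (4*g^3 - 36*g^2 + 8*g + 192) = 6*g^3 - 46*g^2 - 60*g + 352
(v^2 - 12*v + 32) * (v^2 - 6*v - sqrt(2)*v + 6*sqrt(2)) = v^4 - 18*v^3 - sqrt(2)*v^3 + 18*sqrt(2)*v^2 + 104*v^2 - 192*v - 104*sqrt(2)*v + 192*sqrt(2)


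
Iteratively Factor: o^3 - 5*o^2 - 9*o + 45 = (o + 3)*(o^2 - 8*o + 15) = (o - 3)*(o + 3)*(o - 5)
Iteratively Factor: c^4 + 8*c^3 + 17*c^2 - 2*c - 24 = (c + 4)*(c^3 + 4*c^2 + c - 6) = (c - 1)*(c + 4)*(c^2 + 5*c + 6) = (c - 1)*(c + 3)*(c + 4)*(c + 2)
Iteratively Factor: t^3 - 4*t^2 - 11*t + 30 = (t - 5)*(t^2 + t - 6) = (t - 5)*(t - 2)*(t + 3)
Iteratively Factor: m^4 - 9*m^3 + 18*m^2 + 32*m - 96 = (m - 4)*(m^3 - 5*m^2 - 2*m + 24) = (m - 4)*(m + 2)*(m^2 - 7*m + 12) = (m - 4)*(m - 3)*(m + 2)*(m - 4)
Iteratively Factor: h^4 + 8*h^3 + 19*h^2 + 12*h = (h)*(h^3 + 8*h^2 + 19*h + 12) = h*(h + 3)*(h^2 + 5*h + 4) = h*(h + 1)*(h + 3)*(h + 4)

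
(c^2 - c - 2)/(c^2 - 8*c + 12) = (c + 1)/(c - 6)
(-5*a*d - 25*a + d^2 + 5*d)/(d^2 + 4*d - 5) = (-5*a + d)/(d - 1)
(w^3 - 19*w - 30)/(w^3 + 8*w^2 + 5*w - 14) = (w^2 - 2*w - 15)/(w^2 + 6*w - 7)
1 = 1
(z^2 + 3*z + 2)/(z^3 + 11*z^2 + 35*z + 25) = (z + 2)/(z^2 + 10*z + 25)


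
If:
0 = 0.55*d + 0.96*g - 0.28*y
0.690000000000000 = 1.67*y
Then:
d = 0.210342950462711 - 1.74545454545455*g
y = 0.41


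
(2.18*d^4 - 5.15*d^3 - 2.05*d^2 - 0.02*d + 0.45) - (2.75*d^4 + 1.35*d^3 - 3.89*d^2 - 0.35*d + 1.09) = -0.57*d^4 - 6.5*d^3 + 1.84*d^2 + 0.33*d - 0.64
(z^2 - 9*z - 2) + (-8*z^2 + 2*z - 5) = -7*z^2 - 7*z - 7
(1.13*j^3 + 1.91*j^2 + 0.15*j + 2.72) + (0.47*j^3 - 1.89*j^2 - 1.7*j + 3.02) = 1.6*j^3 + 0.02*j^2 - 1.55*j + 5.74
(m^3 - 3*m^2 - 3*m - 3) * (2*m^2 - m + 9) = 2*m^5 - 7*m^4 + 6*m^3 - 30*m^2 - 24*m - 27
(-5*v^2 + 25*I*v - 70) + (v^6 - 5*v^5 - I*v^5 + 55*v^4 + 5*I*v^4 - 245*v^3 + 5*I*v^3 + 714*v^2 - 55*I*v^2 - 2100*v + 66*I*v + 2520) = v^6 - 5*v^5 - I*v^5 + 55*v^4 + 5*I*v^4 - 245*v^3 + 5*I*v^3 + 709*v^2 - 55*I*v^2 - 2100*v + 91*I*v + 2450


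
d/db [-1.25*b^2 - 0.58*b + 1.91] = -2.5*b - 0.58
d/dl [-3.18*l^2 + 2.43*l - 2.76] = 2.43 - 6.36*l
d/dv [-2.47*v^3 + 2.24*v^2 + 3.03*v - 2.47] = -7.41*v^2 + 4.48*v + 3.03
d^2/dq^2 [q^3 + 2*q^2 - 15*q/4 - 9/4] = 6*q + 4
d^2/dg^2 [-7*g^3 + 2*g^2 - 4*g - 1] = 4 - 42*g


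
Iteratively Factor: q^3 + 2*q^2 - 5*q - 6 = (q + 1)*(q^2 + q - 6) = (q + 1)*(q + 3)*(q - 2)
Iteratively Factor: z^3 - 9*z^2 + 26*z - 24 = (z - 3)*(z^2 - 6*z + 8) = (z - 3)*(z - 2)*(z - 4)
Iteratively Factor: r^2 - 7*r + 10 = (r - 5)*(r - 2)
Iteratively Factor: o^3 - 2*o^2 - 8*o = (o)*(o^2 - 2*o - 8) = o*(o - 4)*(o + 2)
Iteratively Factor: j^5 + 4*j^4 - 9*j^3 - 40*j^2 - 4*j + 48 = (j + 4)*(j^4 - 9*j^2 - 4*j + 12) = (j + 2)*(j + 4)*(j^3 - 2*j^2 - 5*j + 6) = (j - 1)*(j + 2)*(j + 4)*(j^2 - j - 6) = (j - 1)*(j + 2)^2*(j + 4)*(j - 3)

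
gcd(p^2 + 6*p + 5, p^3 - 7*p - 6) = p + 1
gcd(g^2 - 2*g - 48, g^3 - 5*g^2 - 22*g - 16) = g - 8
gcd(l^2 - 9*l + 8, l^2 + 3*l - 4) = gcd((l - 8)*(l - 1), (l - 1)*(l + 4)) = l - 1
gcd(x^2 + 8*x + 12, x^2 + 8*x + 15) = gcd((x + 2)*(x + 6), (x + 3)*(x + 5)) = 1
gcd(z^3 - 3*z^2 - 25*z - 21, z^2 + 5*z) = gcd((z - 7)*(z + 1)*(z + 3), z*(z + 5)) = 1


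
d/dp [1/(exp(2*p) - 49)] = -2*exp(2*p)/(exp(2*p) - 49)^2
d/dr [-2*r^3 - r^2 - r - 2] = -6*r^2 - 2*r - 1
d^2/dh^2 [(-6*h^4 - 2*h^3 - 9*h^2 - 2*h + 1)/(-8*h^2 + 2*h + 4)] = (96*h^6 - 72*h^5 - 126*h^4 + 182*h^3 + 324*h^2 + 84*h + 23)/(64*h^6 - 48*h^5 - 84*h^4 + 47*h^3 + 42*h^2 - 12*h - 8)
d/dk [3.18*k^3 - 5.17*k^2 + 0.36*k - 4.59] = 9.54*k^2 - 10.34*k + 0.36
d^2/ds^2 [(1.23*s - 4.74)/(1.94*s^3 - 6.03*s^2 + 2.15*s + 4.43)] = (27.775368*s^5 - 300.406284*s^4 + 966.378642*s^3 - 1279.577628*s^2 + 810.27063*s - 320.489862)/(7.301384*s^9 - 68.083524*s^8 + 235.895658*s^7 - 320.144763*s^6 - 49.507401*s^5 + 510.480516*s^4 - 220.441117*s^3 - 293.581416*s^2 + 126.580605*s + 86.938307)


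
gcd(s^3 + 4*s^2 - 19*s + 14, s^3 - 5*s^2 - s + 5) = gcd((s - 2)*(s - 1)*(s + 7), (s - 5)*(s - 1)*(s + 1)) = s - 1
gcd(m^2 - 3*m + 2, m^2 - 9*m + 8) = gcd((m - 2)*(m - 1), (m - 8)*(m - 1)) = m - 1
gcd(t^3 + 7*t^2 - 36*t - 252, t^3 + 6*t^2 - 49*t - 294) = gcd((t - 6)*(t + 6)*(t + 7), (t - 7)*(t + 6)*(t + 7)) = t^2 + 13*t + 42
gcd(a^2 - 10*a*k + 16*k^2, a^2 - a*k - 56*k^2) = a - 8*k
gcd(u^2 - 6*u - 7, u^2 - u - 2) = u + 1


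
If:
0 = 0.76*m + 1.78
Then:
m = -2.34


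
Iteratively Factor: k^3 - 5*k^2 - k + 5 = (k + 1)*(k^2 - 6*k + 5) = (k - 5)*(k + 1)*(k - 1)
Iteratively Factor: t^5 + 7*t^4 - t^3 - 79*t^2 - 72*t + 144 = (t + 3)*(t^4 + 4*t^3 - 13*t^2 - 40*t + 48) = (t - 3)*(t + 3)*(t^3 + 7*t^2 + 8*t - 16) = (t - 3)*(t + 3)*(t + 4)*(t^2 + 3*t - 4) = (t - 3)*(t - 1)*(t + 3)*(t + 4)*(t + 4)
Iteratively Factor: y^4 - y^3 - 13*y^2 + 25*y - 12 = (y - 1)*(y^3 - 13*y + 12) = (y - 1)^2*(y^2 + y - 12) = (y - 1)^2*(y + 4)*(y - 3)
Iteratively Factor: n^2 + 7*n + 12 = (n + 4)*(n + 3)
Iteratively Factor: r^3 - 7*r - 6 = (r - 3)*(r^2 + 3*r + 2) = (r - 3)*(r + 2)*(r + 1)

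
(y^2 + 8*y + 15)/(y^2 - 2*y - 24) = (y^2 + 8*y + 15)/(y^2 - 2*y - 24)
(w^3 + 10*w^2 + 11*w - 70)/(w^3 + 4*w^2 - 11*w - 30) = (w^2 + 5*w - 14)/(w^2 - w - 6)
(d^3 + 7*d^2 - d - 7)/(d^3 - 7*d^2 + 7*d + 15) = (d^2 + 6*d - 7)/(d^2 - 8*d + 15)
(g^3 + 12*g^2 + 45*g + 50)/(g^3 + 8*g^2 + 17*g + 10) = (g + 5)/(g + 1)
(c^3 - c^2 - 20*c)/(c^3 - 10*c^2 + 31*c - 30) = c*(c + 4)/(c^2 - 5*c + 6)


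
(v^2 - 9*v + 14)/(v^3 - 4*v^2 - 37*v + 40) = (v^2 - 9*v + 14)/(v^3 - 4*v^2 - 37*v + 40)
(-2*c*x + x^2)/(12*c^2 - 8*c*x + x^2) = x/(-6*c + x)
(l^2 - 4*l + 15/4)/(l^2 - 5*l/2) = (l - 3/2)/l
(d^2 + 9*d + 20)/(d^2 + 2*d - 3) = (d^2 + 9*d + 20)/(d^2 + 2*d - 3)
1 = 1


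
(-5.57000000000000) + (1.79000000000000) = -3.78000000000000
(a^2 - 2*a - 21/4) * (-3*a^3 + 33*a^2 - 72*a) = -3*a^5 + 39*a^4 - 489*a^3/4 - 117*a^2/4 + 378*a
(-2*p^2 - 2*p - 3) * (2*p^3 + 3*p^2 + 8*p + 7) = -4*p^5 - 10*p^4 - 28*p^3 - 39*p^2 - 38*p - 21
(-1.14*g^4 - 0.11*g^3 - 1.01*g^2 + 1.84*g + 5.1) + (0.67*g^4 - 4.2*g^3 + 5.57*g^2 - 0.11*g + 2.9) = -0.47*g^4 - 4.31*g^3 + 4.56*g^2 + 1.73*g + 8.0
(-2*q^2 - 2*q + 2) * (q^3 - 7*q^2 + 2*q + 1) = -2*q^5 + 12*q^4 + 12*q^3 - 20*q^2 + 2*q + 2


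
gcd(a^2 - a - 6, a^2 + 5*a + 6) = a + 2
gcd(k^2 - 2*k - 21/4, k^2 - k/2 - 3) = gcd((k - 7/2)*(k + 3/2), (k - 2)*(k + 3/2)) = k + 3/2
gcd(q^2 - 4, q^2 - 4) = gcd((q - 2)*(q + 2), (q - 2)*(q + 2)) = q^2 - 4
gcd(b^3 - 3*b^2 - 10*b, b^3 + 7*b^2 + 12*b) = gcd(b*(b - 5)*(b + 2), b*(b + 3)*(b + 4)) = b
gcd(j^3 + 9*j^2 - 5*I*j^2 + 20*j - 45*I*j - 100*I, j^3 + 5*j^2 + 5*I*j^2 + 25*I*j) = j + 5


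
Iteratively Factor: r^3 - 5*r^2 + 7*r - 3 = (r - 1)*(r^2 - 4*r + 3) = (r - 3)*(r - 1)*(r - 1)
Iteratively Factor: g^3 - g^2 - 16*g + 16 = (g - 4)*(g^2 + 3*g - 4) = (g - 4)*(g + 4)*(g - 1)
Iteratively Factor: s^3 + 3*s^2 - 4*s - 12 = (s + 3)*(s^2 - 4) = (s + 2)*(s + 3)*(s - 2)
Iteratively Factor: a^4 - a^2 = (a)*(a^3 - a) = a^2*(a^2 - 1) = a^2*(a - 1)*(a + 1)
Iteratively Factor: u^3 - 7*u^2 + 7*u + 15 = (u - 3)*(u^2 - 4*u - 5) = (u - 3)*(u + 1)*(u - 5)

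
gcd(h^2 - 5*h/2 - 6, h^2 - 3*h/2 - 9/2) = h + 3/2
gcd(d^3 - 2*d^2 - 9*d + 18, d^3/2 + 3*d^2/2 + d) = 1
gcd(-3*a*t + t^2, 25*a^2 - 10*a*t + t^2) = 1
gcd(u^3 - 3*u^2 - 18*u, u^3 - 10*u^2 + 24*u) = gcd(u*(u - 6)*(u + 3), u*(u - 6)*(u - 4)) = u^2 - 6*u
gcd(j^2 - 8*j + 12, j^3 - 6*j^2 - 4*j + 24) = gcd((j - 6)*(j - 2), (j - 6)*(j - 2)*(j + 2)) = j^2 - 8*j + 12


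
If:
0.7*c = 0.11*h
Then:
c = 0.157142857142857*h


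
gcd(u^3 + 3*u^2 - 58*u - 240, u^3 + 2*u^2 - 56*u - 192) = u^2 - 2*u - 48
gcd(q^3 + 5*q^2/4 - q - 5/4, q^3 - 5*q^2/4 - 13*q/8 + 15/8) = q^2 + q/4 - 5/4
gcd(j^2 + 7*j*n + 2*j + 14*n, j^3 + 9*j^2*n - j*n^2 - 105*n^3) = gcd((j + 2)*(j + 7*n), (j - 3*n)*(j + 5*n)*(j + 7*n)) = j + 7*n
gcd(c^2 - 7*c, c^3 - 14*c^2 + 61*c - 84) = c - 7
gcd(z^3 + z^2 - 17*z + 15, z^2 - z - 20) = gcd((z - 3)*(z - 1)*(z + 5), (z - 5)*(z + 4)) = 1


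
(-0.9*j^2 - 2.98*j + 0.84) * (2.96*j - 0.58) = -2.664*j^3 - 8.2988*j^2 + 4.2148*j - 0.4872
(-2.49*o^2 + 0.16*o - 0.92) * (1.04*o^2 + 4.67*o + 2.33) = -2.5896*o^4 - 11.4619*o^3 - 6.0113*o^2 - 3.9236*o - 2.1436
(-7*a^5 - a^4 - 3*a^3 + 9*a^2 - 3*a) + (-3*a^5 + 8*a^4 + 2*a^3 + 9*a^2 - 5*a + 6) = -10*a^5 + 7*a^4 - a^3 + 18*a^2 - 8*a + 6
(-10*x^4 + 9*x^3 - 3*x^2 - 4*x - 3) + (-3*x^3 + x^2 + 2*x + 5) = -10*x^4 + 6*x^3 - 2*x^2 - 2*x + 2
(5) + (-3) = 2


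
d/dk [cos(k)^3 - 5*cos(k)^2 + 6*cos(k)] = (-3*cos(k)^2 + 10*cos(k) - 6)*sin(k)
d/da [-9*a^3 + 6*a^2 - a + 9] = -27*a^2 + 12*a - 1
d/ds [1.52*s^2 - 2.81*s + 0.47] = 3.04*s - 2.81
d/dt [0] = 0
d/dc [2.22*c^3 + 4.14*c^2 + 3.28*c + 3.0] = 6.66*c^2 + 8.28*c + 3.28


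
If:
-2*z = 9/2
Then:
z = -9/4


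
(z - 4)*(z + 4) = z^2 - 16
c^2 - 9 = (c - 3)*(c + 3)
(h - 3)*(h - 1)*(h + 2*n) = h^3 + 2*h^2*n - 4*h^2 - 8*h*n + 3*h + 6*n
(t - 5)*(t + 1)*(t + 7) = t^3 + 3*t^2 - 33*t - 35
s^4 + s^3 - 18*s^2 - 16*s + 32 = (s - 4)*(s - 1)*(s + 2)*(s + 4)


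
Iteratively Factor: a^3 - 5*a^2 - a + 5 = (a + 1)*(a^2 - 6*a + 5) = (a - 1)*(a + 1)*(a - 5)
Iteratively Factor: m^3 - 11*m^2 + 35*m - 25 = (m - 5)*(m^2 - 6*m + 5) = (m - 5)*(m - 1)*(m - 5)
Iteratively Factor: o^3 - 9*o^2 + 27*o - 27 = (o - 3)*(o^2 - 6*o + 9) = (o - 3)^2*(o - 3)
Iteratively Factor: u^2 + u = (u + 1)*(u)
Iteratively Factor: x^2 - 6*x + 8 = (x - 2)*(x - 4)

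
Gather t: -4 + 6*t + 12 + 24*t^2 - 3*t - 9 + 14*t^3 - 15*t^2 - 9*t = 14*t^3 + 9*t^2 - 6*t - 1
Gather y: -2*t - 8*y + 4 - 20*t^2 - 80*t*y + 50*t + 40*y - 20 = -20*t^2 + 48*t + y*(32 - 80*t) - 16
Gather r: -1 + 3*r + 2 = 3*r + 1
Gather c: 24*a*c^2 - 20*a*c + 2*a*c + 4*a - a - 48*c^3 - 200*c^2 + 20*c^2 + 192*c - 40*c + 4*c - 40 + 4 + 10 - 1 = 3*a - 48*c^3 + c^2*(24*a - 180) + c*(156 - 18*a) - 27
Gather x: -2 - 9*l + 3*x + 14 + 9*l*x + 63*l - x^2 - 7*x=54*l - x^2 + x*(9*l - 4) + 12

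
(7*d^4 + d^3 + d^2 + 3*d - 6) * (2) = 14*d^4 + 2*d^3 + 2*d^2 + 6*d - 12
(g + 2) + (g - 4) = 2*g - 2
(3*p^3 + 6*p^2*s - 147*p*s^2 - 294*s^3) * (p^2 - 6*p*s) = 3*p^5 - 12*p^4*s - 183*p^3*s^2 + 588*p^2*s^3 + 1764*p*s^4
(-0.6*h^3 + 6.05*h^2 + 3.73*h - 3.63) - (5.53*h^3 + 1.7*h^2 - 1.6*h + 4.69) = -6.13*h^3 + 4.35*h^2 + 5.33*h - 8.32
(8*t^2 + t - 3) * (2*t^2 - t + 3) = 16*t^4 - 6*t^3 + 17*t^2 + 6*t - 9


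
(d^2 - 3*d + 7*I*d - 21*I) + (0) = d^2 - 3*d + 7*I*d - 21*I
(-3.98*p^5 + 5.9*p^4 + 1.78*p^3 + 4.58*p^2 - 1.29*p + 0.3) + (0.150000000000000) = -3.98*p^5 + 5.9*p^4 + 1.78*p^3 + 4.58*p^2 - 1.29*p + 0.45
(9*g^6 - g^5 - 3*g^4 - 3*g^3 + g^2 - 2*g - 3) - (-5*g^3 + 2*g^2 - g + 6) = 9*g^6 - g^5 - 3*g^4 + 2*g^3 - g^2 - g - 9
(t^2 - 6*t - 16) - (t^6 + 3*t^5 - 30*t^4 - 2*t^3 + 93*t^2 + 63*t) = -t^6 - 3*t^5 + 30*t^4 + 2*t^3 - 92*t^2 - 69*t - 16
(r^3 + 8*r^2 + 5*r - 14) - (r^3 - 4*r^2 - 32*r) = 12*r^2 + 37*r - 14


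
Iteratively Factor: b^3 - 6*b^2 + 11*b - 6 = (b - 1)*(b^2 - 5*b + 6) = (b - 3)*(b - 1)*(b - 2)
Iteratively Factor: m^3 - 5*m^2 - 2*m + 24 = (m - 3)*(m^2 - 2*m - 8) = (m - 3)*(m + 2)*(m - 4)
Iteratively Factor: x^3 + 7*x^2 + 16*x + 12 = (x + 2)*(x^2 + 5*x + 6) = (x + 2)*(x + 3)*(x + 2)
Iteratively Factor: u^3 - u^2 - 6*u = (u + 2)*(u^2 - 3*u) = (u - 3)*(u + 2)*(u)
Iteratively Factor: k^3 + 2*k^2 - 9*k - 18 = (k + 2)*(k^2 - 9) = (k + 2)*(k + 3)*(k - 3)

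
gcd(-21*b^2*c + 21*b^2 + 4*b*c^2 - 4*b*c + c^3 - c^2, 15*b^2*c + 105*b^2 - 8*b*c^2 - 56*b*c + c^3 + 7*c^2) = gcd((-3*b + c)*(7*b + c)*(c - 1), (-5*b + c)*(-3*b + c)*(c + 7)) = 3*b - c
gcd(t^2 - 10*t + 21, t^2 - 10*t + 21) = t^2 - 10*t + 21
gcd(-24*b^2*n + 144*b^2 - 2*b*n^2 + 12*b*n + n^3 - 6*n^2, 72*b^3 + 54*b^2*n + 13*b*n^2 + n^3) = 4*b + n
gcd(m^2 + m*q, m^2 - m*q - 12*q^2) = 1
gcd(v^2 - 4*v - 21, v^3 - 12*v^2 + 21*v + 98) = v - 7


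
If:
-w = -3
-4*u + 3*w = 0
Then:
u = 9/4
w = 3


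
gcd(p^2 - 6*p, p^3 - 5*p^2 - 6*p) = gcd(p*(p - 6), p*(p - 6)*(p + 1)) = p^2 - 6*p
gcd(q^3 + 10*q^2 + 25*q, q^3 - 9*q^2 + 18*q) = q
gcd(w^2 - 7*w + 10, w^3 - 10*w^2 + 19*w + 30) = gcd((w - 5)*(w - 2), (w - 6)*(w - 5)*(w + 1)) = w - 5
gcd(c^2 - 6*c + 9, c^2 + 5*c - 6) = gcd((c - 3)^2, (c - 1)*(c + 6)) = 1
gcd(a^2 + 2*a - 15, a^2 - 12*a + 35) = 1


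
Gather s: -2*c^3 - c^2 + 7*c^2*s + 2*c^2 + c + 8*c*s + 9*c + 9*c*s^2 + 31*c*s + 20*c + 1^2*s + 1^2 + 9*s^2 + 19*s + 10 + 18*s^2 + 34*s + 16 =-2*c^3 + c^2 + 30*c + s^2*(9*c + 27) + s*(7*c^2 + 39*c + 54) + 27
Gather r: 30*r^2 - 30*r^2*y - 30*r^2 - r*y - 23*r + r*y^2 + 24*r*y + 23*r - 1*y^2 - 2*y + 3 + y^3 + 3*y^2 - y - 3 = -30*r^2*y + r*(y^2 + 23*y) + y^3 + 2*y^2 - 3*y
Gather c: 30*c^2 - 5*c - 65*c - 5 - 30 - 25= 30*c^2 - 70*c - 60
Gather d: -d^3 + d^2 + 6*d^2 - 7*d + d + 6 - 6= -d^3 + 7*d^2 - 6*d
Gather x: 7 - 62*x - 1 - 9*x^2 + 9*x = -9*x^2 - 53*x + 6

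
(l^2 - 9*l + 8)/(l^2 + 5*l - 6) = (l - 8)/(l + 6)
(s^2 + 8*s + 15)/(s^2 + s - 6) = (s + 5)/(s - 2)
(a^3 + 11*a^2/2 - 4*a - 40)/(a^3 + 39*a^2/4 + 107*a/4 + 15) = 2*(2*a^2 + 3*a - 20)/(4*a^2 + 23*a + 15)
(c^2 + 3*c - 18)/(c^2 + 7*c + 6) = (c - 3)/(c + 1)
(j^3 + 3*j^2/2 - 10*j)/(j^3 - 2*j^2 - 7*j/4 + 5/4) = 2*j*(j + 4)/(2*j^2 + j - 1)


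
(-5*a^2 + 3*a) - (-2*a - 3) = -5*a^2 + 5*a + 3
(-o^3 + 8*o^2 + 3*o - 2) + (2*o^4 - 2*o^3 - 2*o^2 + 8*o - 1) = 2*o^4 - 3*o^3 + 6*o^2 + 11*o - 3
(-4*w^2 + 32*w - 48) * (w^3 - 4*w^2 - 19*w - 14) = -4*w^5 + 48*w^4 - 100*w^3 - 360*w^2 + 464*w + 672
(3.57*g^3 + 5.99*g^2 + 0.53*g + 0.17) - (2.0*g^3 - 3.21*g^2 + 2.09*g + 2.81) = 1.57*g^3 + 9.2*g^2 - 1.56*g - 2.64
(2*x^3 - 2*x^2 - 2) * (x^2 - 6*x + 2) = 2*x^5 - 14*x^4 + 16*x^3 - 6*x^2 + 12*x - 4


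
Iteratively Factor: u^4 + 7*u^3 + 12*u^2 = (u + 4)*(u^3 + 3*u^2) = u*(u + 4)*(u^2 + 3*u) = u^2*(u + 4)*(u + 3)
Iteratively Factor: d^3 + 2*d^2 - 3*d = (d)*(d^2 + 2*d - 3) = d*(d - 1)*(d + 3)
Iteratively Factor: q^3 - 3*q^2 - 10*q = (q + 2)*(q^2 - 5*q) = (q - 5)*(q + 2)*(q)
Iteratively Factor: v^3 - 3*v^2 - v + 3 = (v + 1)*(v^2 - 4*v + 3) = (v - 1)*(v + 1)*(v - 3)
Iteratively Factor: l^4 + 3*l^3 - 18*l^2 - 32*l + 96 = (l + 4)*(l^3 - l^2 - 14*l + 24) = (l - 3)*(l + 4)*(l^2 + 2*l - 8) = (l - 3)*(l + 4)^2*(l - 2)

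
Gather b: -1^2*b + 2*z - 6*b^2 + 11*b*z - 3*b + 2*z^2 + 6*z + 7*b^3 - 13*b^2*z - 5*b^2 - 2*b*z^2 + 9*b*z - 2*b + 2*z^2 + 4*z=7*b^3 + b^2*(-13*z - 11) + b*(-2*z^2 + 20*z - 6) + 4*z^2 + 12*z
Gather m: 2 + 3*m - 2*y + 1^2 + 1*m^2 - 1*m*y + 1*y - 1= m^2 + m*(3 - y) - y + 2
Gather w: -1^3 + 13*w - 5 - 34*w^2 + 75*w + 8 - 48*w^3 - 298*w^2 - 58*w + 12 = -48*w^3 - 332*w^2 + 30*w + 14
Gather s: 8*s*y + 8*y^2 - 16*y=8*s*y + 8*y^2 - 16*y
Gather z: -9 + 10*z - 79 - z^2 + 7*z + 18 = -z^2 + 17*z - 70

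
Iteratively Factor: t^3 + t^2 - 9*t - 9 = (t + 1)*(t^2 - 9) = (t + 1)*(t + 3)*(t - 3)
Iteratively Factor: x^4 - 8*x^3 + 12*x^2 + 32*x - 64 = (x - 2)*(x^3 - 6*x^2 + 32) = (x - 2)*(x + 2)*(x^2 - 8*x + 16) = (x - 4)*(x - 2)*(x + 2)*(x - 4)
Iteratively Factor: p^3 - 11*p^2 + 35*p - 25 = (p - 5)*(p^2 - 6*p + 5) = (p - 5)^2*(p - 1)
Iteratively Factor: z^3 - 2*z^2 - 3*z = (z + 1)*(z^2 - 3*z) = (z - 3)*(z + 1)*(z)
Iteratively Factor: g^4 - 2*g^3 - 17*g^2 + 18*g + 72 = (g + 3)*(g^3 - 5*g^2 - 2*g + 24) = (g - 4)*(g + 3)*(g^2 - g - 6) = (g - 4)*(g - 3)*(g + 3)*(g + 2)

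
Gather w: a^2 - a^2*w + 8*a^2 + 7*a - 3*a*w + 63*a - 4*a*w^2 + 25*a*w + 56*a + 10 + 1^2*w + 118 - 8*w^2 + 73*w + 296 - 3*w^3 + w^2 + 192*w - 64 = 9*a^2 + 126*a - 3*w^3 + w^2*(-4*a - 7) + w*(-a^2 + 22*a + 266) + 360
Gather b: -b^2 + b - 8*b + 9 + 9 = -b^2 - 7*b + 18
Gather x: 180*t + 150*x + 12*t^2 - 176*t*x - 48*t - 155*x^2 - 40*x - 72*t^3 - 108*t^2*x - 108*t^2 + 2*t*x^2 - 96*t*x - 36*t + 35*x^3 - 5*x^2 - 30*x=-72*t^3 - 96*t^2 + 96*t + 35*x^3 + x^2*(2*t - 160) + x*(-108*t^2 - 272*t + 80)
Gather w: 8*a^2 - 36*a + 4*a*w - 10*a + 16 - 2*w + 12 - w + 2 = 8*a^2 - 46*a + w*(4*a - 3) + 30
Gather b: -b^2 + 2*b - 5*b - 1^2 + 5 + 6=-b^2 - 3*b + 10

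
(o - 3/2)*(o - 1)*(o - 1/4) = o^3 - 11*o^2/4 + 17*o/8 - 3/8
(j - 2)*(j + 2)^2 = j^3 + 2*j^2 - 4*j - 8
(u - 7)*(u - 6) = u^2 - 13*u + 42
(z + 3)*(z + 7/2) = z^2 + 13*z/2 + 21/2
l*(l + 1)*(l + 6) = l^3 + 7*l^2 + 6*l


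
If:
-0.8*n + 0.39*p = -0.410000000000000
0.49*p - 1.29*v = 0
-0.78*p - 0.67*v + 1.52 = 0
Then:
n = 1.23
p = 1.47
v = 0.56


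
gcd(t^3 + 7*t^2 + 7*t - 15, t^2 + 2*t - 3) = t^2 + 2*t - 3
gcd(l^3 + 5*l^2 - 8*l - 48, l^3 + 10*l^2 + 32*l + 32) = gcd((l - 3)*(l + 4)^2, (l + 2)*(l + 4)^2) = l^2 + 8*l + 16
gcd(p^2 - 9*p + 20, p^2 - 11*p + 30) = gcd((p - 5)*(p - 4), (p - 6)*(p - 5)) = p - 5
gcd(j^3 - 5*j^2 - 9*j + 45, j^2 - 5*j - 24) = j + 3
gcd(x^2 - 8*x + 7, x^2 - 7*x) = x - 7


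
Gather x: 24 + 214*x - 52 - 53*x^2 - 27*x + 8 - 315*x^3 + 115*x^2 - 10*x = -315*x^3 + 62*x^2 + 177*x - 20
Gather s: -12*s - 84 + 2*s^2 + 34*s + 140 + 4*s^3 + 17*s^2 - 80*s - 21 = 4*s^3 + 19*s^2 - 58*s + 35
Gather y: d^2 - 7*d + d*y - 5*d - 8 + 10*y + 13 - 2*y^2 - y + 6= d^2 - 12*d - 2*y^2 + y*(d + 9) + 11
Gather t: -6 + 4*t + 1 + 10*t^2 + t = 10*t^2 + 5*t - 5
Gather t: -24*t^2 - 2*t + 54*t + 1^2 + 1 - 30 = -24*t^2 + 52*t - 28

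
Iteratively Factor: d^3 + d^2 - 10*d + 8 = (d - 2)*(d^2 + 3*d - 4) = (d - 2)*(d + 4)*(d - 1)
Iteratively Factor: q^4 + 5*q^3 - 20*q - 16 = (q + 2)*(q^3 + 3*q^2 - 6*q - 8) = (q + 1)*(q + 2)*(q^2 + 2*q - 8) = (q - 2)*(q + 1)*(q + 2)*(q + 4)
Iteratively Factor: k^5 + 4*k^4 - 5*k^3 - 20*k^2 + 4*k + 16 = (k - 2)*(k^4 + 6*k^3 + 7*k^2 - 6*k - 8) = (k - 2)*(k + 2)*(k^3 + 4*k^2 - k - 4) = (k - 2)*(k + 2)*(k + 4)*(k^2 - 1) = (k - 2)*(k - 1)*(k + 2)*(k + 4)*(k + 1)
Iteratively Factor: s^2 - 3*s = (s)*(s - 3)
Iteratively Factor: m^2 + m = (m)*(m + 1)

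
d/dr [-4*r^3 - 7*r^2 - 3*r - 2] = -12*r^2 - 14*r - 3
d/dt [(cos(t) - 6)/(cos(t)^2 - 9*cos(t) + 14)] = (cos(t)^2 - 12*cos(t) + 40)*sin(t)/(cos(t)^2 - 9*cos(t) + 14)^2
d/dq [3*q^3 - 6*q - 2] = 9*q^2 - 6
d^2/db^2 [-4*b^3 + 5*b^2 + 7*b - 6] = 10 - 24*b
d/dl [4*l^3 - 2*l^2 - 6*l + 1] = 12*l^2 - 4*l - 6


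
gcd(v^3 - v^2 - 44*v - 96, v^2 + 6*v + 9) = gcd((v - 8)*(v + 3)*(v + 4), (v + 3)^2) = v + 3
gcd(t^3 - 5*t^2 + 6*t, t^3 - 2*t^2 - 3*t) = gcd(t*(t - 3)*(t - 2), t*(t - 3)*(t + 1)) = t^2 - 3*t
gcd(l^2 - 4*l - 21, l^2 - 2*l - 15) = l + 3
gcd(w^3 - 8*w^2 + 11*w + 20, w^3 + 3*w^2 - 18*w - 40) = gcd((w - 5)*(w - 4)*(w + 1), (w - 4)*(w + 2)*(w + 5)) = w - 4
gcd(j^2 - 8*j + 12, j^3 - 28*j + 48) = j - 2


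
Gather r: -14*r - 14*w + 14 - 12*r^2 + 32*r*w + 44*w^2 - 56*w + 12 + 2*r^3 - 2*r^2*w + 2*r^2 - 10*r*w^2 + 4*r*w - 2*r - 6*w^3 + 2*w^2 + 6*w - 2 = 2*r^3 + r^2*(-2*w - 10) + r*(-10*w^2 + 36*w - 16) - 6*w^3 + 46*w^2 - 64*w + 24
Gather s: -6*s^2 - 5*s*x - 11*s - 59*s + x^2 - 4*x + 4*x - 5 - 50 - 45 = -6*s^2 + s*(-5*x - 70) + x^2 - 100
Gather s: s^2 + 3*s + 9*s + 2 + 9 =s^2 + 12*s + 11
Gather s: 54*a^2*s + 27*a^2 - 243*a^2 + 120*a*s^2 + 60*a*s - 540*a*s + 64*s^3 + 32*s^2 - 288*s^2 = -216*a^2 + 64*s^3 + s^2*(120*a - 256) + s*(54*a^2 - 480*a)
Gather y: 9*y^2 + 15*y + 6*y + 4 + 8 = 9*y^2 + 21*y + 12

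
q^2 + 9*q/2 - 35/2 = (q - 5/2)*(q + 7)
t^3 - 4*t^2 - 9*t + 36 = (t - 4)*(t - 3)*(t + 3)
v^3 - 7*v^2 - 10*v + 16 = (v - 8)*(v - 1)*(v + 2)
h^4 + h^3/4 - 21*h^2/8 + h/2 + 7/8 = (h - 1)^2*(h + 1/2)*(h + 7/4)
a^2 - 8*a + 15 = (a - 5)*(a - 3)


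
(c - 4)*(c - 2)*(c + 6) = c^3 - 28*c + 48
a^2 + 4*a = a*(a + 4)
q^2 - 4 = (q - 2)*(q + 2)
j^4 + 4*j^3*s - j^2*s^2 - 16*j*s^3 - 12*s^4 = (j - 2*s)*(j + s)*(j + 2*s)*(j + 3*s)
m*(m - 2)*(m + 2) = m^3 - 4*m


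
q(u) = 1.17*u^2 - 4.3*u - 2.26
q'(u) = 2.34*u - 4.3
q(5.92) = 13.29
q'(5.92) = 9.55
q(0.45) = -3.96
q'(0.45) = -3.25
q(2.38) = -5.87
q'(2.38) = 1.27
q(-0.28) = -0.96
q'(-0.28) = -4.96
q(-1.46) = 6.51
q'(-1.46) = -7.72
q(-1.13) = 4.09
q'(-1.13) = -6.94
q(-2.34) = 14.21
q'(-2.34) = -9.78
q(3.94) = -1.04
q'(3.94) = 4.92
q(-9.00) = 131.21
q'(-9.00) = -25.36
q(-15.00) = 325.49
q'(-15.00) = -39.40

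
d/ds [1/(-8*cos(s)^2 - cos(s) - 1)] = -(16*cos(s) + 1)*sin(s)/(8*cos(s)^2 + cos(s) + 1)^2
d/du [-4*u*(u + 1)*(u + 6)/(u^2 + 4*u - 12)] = 4*(-u^2 + 4*u + 2)/(u^2 - 4*u + 4)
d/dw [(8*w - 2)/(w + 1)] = 10/(w + 1)^2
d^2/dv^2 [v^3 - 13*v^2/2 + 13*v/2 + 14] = 6*v - 13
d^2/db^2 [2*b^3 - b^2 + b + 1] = 12*b - 2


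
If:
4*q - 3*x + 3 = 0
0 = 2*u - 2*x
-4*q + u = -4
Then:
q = 15/8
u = 7/2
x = 7/2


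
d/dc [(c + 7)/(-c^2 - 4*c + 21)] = 1/(c^2 - 6*c + 9)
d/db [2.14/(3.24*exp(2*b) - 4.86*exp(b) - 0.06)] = (10.4004 - 13.8672*exp(b))*exp(b)/(-3.24*exp(2*b) + 4.86*exp(b) + 0.06)^2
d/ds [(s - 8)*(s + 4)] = 2*s - 4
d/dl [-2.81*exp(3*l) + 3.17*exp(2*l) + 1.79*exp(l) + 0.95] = (-8.43*exp(2*l) + 6.34*exp(l) + 1.79)*exp(l)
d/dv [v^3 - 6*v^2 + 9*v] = 3*v^2 - 12*v + 9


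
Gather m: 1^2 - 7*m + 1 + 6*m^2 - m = 6*m^2 - 8*m + 2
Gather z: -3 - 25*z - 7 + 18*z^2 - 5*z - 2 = 18*z^2 - 30*z - 12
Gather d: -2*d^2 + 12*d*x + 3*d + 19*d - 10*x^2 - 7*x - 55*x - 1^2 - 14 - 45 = -2*d^2 + d*(12*x + 22) - 10*x^2 - 62*x - 60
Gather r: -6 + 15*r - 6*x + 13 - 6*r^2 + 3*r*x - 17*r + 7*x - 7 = -6*r^2 + r*(3*x - 2) + x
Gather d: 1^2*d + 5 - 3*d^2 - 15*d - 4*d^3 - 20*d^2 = -4*d^3 - 23*d^2 - 14*d + 5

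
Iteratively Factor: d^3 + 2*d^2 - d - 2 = (d + 2)*(d^2 - 1) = (d - 1)*(d + 2)*(d + 1)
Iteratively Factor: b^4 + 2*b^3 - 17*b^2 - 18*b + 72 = (b + 3)*(b^3 - b^2 - 14*b + 24) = (b - 2)*(b + 3)*(b^2 + b - 12) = (b - 3)*(b - 2)*(b + 3)*(b + 4)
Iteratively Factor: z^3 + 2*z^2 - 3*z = (z - 1)*(z^2 + 3*z) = z*(z - 1)*(z + 3)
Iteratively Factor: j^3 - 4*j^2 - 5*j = (j + 1)*(j^2 - 5*j) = j*(j + 1)*(j - 5)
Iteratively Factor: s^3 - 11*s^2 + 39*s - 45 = (s - 3)*(s^2 - 8*s + 15) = (s - 5)*(s - 3)*(s - 3)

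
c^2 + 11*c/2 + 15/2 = (c + 5/2)*(c + 3)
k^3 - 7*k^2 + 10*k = k*(k - 5)*(k - 2)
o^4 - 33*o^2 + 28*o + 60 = (o - 5)*(o - 2)*(o + 1)*(o + 6)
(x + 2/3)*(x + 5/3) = x^2 + 7*x/3 + 10/9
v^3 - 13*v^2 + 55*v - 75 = (v - 5)^2*(v - 3)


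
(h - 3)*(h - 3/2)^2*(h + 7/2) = h^4 - 5*h^3/2 - 39*h^2/4 + 261*h/8 - 189/8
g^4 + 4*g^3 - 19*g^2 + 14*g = g*(g - 2)*(g - 1)*(g + 7)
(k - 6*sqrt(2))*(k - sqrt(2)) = k^2 - 7*sqrt(2)*k + 12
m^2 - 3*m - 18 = (m - 6)*(m + 3)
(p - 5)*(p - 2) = p^2 - 7*p + 10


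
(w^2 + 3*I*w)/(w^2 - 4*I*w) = (w + 3*I)/(w - 4*I)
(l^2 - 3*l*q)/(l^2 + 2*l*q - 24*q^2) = l*(l - 3*q)/(l^2 + 2*l*q - 24*q^2)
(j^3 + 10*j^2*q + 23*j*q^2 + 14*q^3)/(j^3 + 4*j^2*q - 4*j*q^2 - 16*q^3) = (-j^2 - 8*j*q - 7*q^2)/(-j^2 - 2*j*q + 8*q^2)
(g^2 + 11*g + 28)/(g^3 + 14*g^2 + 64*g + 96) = (g + 7)/(g^2 + 10*g + 24)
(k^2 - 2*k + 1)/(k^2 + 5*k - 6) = (k - 1)/(k + 6)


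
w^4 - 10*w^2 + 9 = (w - 3)*(w - 1)*(w + 1)*(w + 3)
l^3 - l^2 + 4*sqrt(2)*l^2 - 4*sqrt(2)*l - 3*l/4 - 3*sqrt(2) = (l - 3/2)*(l + 1/2)*(l + 4*sqrt(2))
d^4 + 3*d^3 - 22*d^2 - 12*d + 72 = (d - 3)*(d - 2)*(d + 2)*(d + 6)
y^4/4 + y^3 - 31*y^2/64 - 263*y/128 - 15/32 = (y/4 + 1)*(y - 3/2)*(y + 1/4)*(y + 5/4)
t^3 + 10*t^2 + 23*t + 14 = (t + 1)*(t + 2)*(t + 7)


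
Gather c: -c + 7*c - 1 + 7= 6*c + 6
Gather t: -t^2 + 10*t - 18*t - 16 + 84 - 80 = -t^2 - 8*t - 12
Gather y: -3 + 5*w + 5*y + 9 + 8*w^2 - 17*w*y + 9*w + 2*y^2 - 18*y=8*w^2 + 14*w + 2*y^2 + y*(-17*w - 13) + 6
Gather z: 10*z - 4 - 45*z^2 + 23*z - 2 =-45*z^2 + 33*z - 6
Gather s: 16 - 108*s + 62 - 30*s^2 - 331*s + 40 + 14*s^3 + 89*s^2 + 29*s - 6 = 14*s^3 + 59*s^2 - 410*s + 112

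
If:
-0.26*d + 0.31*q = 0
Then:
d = 1.19230769230769*q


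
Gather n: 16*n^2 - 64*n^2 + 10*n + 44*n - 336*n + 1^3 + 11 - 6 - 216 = -48*n^2 - 282*n - 210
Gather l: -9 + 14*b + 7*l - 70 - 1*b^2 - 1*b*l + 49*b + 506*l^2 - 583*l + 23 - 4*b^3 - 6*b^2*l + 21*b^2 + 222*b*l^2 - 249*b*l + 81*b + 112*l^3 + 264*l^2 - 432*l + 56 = -4*b^3 + 20*b^2 + 144*b + 112*l^3 + l^2*(222*b + 770) + l*(-6*b^2 - 250*b - 1008)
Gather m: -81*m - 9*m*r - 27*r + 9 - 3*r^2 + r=m*(-9*r - 81) - 3*r^2 - 26*r + 9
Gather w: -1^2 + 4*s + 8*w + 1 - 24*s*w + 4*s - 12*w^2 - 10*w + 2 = 8*s - 12*w^2 + w*(-24*s - 2) + 2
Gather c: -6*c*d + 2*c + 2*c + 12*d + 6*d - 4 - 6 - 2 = c*(4 - 6*d) + 18*d - 12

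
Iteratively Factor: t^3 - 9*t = (t)*(t^2 - 9) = t*(t + 3)*(t - 3)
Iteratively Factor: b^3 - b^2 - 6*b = (b + 2)*(b^2 - 3*b) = b*(b + 2)*(b - 3)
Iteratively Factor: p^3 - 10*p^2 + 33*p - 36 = (p - 3)*(p^2 - 7*p + 12) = (p - 4)*(p - 3)*(p - 3)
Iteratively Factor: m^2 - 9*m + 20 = (m - 4)*(m - 5)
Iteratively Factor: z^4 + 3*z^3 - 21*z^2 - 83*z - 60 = (z + 4)*(z^3 - z^2 - 17*z - 15) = (z + 3)*(z + 4)*(z^2 - 4*z - 5) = (z + 1)*(z + 3)*(z + 4)*(z - 5)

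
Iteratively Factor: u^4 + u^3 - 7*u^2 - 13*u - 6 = (u + 2)*(u^3 - u^2 - 5*u - 3) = (u + 1)*(u + 2)*(u^2 - 2*u - 3) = (u + 1)^2*(u + 2)*(u - 3)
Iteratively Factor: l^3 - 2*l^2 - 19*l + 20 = (l - 5)*(l^2 + 3*l - 4) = (l - 5)*(l + 4)*(l - 1)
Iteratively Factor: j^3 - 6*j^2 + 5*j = (j - 1)*(j^2 - 5*j) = (j - 5)*(j - 1)*(j)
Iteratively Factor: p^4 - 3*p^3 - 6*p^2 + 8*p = (p - 4)*(p^3 + p^2 - 2*p) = p*(p - 4)*(p^2 + p - 2) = p*(p - 4)*(p + 2)*(p - 1)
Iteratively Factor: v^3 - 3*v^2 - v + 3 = (v + 1)*(v^2 - 4*v + 3) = (v - 1)*(v + 1)*(v - 3)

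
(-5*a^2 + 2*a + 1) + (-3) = -5*a^2 + 2*a - 2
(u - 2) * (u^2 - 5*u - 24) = u^3 - 7*u^2 - 14*u + 48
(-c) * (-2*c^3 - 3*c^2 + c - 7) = 2*c^4 + 3*c^3 - c^2 + 7*c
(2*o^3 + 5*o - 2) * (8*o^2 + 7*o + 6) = 16*o^5 + 14*o^4 + 52*o^3 + 19*o^2 + 16*o - 12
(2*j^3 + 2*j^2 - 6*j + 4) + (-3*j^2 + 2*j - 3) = 2*j^3 - j^2 - 4*j + 1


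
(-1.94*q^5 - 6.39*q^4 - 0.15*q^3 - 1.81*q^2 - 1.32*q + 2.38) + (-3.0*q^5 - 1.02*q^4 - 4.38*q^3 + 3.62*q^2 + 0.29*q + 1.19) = -4.94*q^5 - 7.41*q^4 - 4.53*q^3 + 1.81*q^2 - 1.03*q + 3.57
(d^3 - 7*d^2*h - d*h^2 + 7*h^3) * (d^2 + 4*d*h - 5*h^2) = d^5 - 3*d^4*h - 34*d^3*h^2 + 38*d^2*h^3 + 33*d*h^4 - 35*h^5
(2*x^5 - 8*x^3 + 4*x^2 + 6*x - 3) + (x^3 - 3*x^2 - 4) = 2*x^5 - 7*x^3 + x^2 + 6*x - 7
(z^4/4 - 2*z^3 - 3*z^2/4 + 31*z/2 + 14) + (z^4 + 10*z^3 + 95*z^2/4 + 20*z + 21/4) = 5*z^4/4 + 8*z^3 + 23*z^2 + 71*z/2 + 77/4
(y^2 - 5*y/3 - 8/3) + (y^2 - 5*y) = 2*y^2 - 20*y/3 - 8/3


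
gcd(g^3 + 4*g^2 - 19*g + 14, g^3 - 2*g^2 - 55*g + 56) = g^2 + 6*g - 7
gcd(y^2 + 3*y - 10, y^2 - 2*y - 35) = y + 5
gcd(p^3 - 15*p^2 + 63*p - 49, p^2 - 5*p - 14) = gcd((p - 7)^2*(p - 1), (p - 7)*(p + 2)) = p - 7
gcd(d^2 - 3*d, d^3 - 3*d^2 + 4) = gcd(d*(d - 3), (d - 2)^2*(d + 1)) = 1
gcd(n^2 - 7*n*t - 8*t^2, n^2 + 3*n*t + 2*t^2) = n + t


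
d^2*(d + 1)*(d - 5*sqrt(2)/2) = d^4 - 5*sqrt(2)*d^3/2 + d^3 - 5*sqrt(2)*d^2/2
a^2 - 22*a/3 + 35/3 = (a - 5)*(a - 7/3)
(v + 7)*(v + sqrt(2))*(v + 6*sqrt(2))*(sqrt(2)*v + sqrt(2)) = sqrt(2)*v^4 + 8*sqrt(2)*v^3 + 14*v^3 + 19*sqrt(2)*v^2 + 112*v^2 + 98*v + 96*sqrt(2)*v + 84*sqrt(2)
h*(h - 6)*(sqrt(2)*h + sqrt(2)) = sqrt(2)*h^3 - 5*sqrt(2)*h^2 - 6*sqrt(2)*h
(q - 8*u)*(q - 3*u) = q^2 - 11*q*u + 24*u^2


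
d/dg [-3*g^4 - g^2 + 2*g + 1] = -12*g^3 - 2*g + 2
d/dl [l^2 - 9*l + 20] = 2*l - 9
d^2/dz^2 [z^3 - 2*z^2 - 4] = 6*z - 4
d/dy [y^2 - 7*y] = 2*y - 7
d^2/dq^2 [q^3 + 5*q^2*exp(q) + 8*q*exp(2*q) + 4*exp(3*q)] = 5*q^2*exp(q) + 32*q*exp(2*q) + 20*q*exp(q) + 6*q + 36*exp(3*q) + 32*exp(2*q) + 10*exp(q)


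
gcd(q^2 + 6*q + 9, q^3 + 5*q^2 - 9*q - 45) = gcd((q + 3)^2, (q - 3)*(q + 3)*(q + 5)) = q + 3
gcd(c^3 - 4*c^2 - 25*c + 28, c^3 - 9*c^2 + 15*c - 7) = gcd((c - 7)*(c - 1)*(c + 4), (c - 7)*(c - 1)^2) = c^2 - 8*c + 7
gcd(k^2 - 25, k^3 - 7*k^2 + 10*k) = k - 5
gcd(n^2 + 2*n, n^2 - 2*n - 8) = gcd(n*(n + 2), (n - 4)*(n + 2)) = n + 2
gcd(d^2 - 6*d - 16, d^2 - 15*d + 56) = d - 8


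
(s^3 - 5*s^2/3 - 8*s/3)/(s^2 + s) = s - 8/3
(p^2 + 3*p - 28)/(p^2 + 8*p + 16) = (p^2 + 3*p - 28)/(p^2 + 8*p + 16)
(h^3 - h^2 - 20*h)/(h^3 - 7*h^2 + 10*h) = (h + 4)/(h - 2)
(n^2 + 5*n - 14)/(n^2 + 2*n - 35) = (n - 2)/(n - 5)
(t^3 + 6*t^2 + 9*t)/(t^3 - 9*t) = (t + 3)/(t - 3)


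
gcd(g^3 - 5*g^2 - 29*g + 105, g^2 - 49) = g - 7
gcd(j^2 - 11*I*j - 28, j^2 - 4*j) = 1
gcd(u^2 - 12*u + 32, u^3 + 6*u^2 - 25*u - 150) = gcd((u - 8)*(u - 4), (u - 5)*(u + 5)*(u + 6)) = 1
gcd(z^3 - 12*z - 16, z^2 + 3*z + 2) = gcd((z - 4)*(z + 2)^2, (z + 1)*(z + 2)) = z + 2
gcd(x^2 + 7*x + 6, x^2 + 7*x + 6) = x^2 + 7*x + 6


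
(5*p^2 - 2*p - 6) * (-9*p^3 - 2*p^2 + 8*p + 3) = -45*p^5 + 8*p^4 + 98*p^3 + 11*p^2 - 54*p - 18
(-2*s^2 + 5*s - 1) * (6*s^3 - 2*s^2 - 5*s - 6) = -12*s^5 + 34*s^4 - 6*s^3 - 11*s^2 - 25*s + 6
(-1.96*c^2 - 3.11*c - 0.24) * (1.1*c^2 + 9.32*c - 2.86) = -2.156*c^4 - 21.6882*c^3 - 23.6436*c^2 + 6.6578*c + 0.6864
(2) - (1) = 1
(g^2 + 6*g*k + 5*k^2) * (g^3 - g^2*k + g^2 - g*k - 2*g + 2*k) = g^5 + 5*g^4*k + g^4 - g^3*k^2 + 5*g^3*k - 2*g^3 - 5*g^2*k^3 - g^2*k^2 - 10*g^2*k - 5*g*k^3 + 2*g*k^2 + 10*k^3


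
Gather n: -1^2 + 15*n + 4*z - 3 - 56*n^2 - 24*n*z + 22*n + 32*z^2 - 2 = -56*n^2 + n*(37 - 24*z) + 32*z^2 + 4*z - 6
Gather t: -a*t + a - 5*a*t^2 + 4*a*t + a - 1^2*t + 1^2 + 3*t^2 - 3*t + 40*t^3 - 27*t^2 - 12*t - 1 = 2*a + 40*t^3 + t^2*(-5*a - 24) + t*(3*a - 16)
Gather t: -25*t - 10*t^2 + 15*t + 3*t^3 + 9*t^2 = 3*t^3 - t^2 - 10*t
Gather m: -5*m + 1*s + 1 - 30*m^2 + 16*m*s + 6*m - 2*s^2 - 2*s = -30*m^2 + m*(16*s + 1) - 2*s^2 - s + 1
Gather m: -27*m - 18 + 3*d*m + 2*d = 2*d + m*(3*d - 27) - 18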